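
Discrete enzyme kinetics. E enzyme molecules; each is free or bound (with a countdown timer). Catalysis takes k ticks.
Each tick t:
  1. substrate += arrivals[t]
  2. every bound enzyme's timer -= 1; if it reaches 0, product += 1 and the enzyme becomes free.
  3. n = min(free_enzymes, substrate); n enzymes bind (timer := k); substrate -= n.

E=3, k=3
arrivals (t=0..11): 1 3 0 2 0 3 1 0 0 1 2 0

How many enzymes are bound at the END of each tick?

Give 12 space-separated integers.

Answer: 1 3 3 3 3 3 3 3 3 3 3 3

Derivation:
t=0: arr=1 -> substrate=0 bound=1 product=0
t=1: arr=3 -> substrate=1 bound=3 product=0
t=2: arr=0 -> substrate=1 bound=3 product=0
t=3: arr=2 -> substrate=2 bound=3 product=1
t=4: arr=0 -> substrate=0 bound=3 product=3
t=5: arr=3 -> substrate=3 bound=3 product=3
t=6: arr=1 -> substrate=3 bound=3 product=4
t=7: arr=0 -> substrate=1 bound=3 product=6
t=8: arr=0 -> substrate=1 bound=3 product=6
t=9: arr=1 -> substrate=1 bound=3 product=7
t=10: arr=2 -> substrate=1 bound=3 product=9
t=11: arr=0 -> substrate=1 bound=3 product=9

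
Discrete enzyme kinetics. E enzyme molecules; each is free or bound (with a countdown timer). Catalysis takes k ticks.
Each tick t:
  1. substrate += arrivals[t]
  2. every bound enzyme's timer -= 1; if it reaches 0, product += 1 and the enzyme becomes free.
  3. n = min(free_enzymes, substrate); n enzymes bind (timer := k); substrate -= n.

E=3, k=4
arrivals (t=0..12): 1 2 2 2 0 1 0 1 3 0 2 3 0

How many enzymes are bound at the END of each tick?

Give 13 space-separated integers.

Answer: 1 3 3 3 3 3 3 3 3 3 3 3 3

Derivation:
t=0: arr=1 -> substrate=0 bound=1 product=0
t=1: arr=2 -> substrate=0 bound=3 product=0
t=2: arr=2 -> substrate=2 bound=3 product=0
t=3: arr=2 -> substrate=4 bound=3 product=0
t=4: arr=0 -> substrate=3 bound=3 product=1
t=5: arr=1 -> substrate=2 bound=3 product=3
t=6: arr=0 -> substrate=2 bound=3 product=3
t=7: arr=1 -> substrate=3 bound=3 product=3
t=8: arr=3 -> substrate=5 bound=3 product=4
t=9: arr=0 -> substrate=3 bound=3 product=6
t=10: arr=2 -> substrate=5 bound=3 product=6
t=11: arr=3 -> substrate=8 bound=3 product=6
t=12: arr=0 -> substrate=7 bound=3 product=7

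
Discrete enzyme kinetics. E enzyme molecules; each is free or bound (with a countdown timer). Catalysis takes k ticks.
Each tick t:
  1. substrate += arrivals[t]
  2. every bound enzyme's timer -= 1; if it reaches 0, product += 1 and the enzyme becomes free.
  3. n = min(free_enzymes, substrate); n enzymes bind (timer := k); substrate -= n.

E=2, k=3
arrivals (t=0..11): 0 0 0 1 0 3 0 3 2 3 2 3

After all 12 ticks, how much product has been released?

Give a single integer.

Answer: 4

Derivation:
t=0: arr=0 -> substrate=0 bound=0 product=0
t=1: arr=0 -> substrate=0 bound=0 product=0
t=2: arr=0 -> substrate=0 bound=0 product=0
t=3: arr=1 -> substrate=0 bound=1 product=0
t=4: arr=0 -> substrate=0 bound=1 product=0
t=5: arr=3 -> substrate=2 bound=2 product=0
t=6: arr=0 -> substrate=1 bound=2 product=1
t=7: arr=3 -> substrate=4 bound=2 product=1
t=8: arr=2 -> substrate=5 bound=2 product=2
t=9: arr=3 -> substrate=7 bound=2 product=3
t=10: arr=2 -> substrate=9 bound=2 product=3
t=11: arr=3 -> substrate=11 bound=2 product=4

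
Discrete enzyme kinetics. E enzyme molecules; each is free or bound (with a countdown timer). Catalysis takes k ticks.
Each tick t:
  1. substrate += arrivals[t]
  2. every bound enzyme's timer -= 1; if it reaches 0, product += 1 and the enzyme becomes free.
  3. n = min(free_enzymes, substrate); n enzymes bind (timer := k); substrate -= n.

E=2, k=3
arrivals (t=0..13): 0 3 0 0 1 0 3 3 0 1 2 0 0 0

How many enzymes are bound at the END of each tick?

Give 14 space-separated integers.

Answer: 0 2 2 2 2 2 2 2 2 2 2 2 2 2

Derivation:
t=0: arr=0 -> substrate=0 bound=0 product=0
t=1: arr=3 -> substrate=1 bound=2 product=0
t=2: arr=0 -> substrate=1 bound=2 product=0
t=3: arr=0 -> substrate=1 bound=2 product=0
t=4: arr=1 -> substrate=0 bound=2 product=2
t=5: arr=0 -> substrate=0 bound=2 product=2
t=6: arr=3 -> substrate=3 bound=2 product=2
t=7: arr=3 -> substrate=4 bound=2 product=4
t=8: arr=0 -> substrate=4 bound=2 product=4
t=9: arr=1 -> substrate=5 bound=2 product=4
t=10: arr=2 -> substrate=5 bound=2 product=6
t=11: arr=0 -> substrate=5 bound=2 product=6
t=12: arr=0 -> substrate=5 bound=2 product=6
t=13: arr=0 -> substrate=3 bound=2 product=8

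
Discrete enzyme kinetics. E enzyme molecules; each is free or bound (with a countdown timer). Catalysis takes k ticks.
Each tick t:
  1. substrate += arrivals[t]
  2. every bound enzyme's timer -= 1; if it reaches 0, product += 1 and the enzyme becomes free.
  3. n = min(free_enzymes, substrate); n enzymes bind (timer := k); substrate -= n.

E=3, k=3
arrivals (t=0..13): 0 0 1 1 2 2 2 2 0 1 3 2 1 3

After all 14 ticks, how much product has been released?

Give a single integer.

Answer: 9

Derivation:
t=0: arr=0 -> substrate=0 bound=0 product=0
t=1: arr=0 -> substrate=0 bound=0 product=0
t=2: arr=1 -> substrate=0 bound=1 product=0
t=3: arr=1 -> substrate=0 bound=2 product=0
t=4: arr=2 -> substrate=1 bound=3 product=0
t=5: arr=2 -> substrate=2 bound=3 product=1
t=6: arr=2 -> substrate=3 bound=3 product=2
t=7: arr=2 -> substrate=4 bound=3 product=3
t=8: arr=0 -> substrate=3 bound=3 product=4
t=9: arr=1 -> substrate=3 bound=3 product=5
t=10: arr=3 -> substrate=5 bound=3 product=6
t=11: arr=2 -> substrate=6 bound=3 product=7
t=12: arr=1 -> substrate=6 bound=3 product=8
t=13: arr=3 -> substrate=8 bound=3 product=9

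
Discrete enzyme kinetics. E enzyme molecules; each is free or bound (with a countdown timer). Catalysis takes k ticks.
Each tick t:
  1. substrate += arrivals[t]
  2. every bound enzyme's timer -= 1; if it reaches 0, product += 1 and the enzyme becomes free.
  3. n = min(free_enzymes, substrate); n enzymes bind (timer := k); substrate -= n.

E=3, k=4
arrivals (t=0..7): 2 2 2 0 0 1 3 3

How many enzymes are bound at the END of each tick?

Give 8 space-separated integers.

t=0: arr=2 -> substrate=0 bound=2 product=0
t=1: arr=2 -> substrate=1 bound=3 product=0
t=2: arr=2 -> substrate=3 bound=3 product=0
t=3: arr=0 -> substrate=3 bound=3 product=0
t=4: arr=0 -> substrate=1 bound=3 product=2
t=5: arr=1 -> substrate=1 bound=3 product=3
t=6: arr=3 -> substrate=4 bound=3 product=3
t=7: arr=3 -> substrate=7 bound=3 product=3

Answer: 2 3 3 3 3 3 3 3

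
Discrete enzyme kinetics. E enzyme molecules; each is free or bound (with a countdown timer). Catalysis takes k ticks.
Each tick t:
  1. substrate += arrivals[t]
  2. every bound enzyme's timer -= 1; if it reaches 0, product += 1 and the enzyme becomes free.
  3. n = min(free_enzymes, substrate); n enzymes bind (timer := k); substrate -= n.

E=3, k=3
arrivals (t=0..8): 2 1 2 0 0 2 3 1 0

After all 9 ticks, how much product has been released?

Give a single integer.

t=0: arr=2 -> substrate=0 bound=2 product=0
t=1: arr=1 -> substrate=0 bound=3 product=0
t=2: arr=2 -> substrate=2 bound=3 product=0
t=3: arr=0 -> substrate=0 bound=3 product=2
t=4: arr=0 -> substrate=0 bound=2 product=3
t=5: arr=2 -> substrate=1 bound=3 product=3
t=6: arr=3 -> substrate=2 bound=3 product=5
t=7: arr=1 -> substrate=3 bound=3 product=5
t=8: arr=0 -> substrate=2 bound=3 product=6

Answer: 6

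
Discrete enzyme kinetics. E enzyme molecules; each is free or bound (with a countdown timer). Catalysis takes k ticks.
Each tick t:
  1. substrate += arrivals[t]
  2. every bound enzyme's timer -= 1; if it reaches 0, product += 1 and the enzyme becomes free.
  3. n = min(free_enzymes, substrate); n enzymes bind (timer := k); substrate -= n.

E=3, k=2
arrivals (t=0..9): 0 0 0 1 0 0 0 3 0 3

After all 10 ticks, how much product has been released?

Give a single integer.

Answer: 4

Derivation:
t=0: arr=0 -> substrate=0 bound=0 product=0
t=1: arr=0 -> substrate=0 bound=0 product=0
t=2: arr=0 -> substrate=0 bound=0 product=0
t=3: arr=1 -> substrate=0 bound=1 product=0
t=4: arr=0 -> substrate=0 bound=1 product=0
t=5: arr=0 -> substrate=0 bound=0 product=1
t=6: arr=0 -> substrate=0 bound=0 product=1
t=7: arr=3 -> substrate=0 bound=3 product=1
t=8: arr=0 -> substrate=0 bound=3 product=1
t=9: arr=3 -> substrate=0 bound=3 product=4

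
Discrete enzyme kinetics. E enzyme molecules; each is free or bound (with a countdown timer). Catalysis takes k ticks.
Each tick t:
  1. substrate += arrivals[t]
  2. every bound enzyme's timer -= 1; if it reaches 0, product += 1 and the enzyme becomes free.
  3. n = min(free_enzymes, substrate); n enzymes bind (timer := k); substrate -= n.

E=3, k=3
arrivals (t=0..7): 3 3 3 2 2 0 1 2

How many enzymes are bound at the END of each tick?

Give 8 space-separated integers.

Answer: 3 3 3 3 3 3 3 3

Derivation:
t=0: arr=3 -> substrate=0 bound=3 product=0
t=1: arr=3 -> substrate=3 bound=3 product=0
t=2: arr=3 -> substrate=6 bound=3 product=0
t=3: arr=2 -> substrate=5 bound=3 product=3
t=4: arr=2 -> substrate=7 bound=3 product=3
t=5: arr=0 -> substrate=7 bound=3 product=3
t=6: arr=1 -> substrate=5 bound=3 product=6
t=7: arr=2 -> substrate=7 bound=3 product=6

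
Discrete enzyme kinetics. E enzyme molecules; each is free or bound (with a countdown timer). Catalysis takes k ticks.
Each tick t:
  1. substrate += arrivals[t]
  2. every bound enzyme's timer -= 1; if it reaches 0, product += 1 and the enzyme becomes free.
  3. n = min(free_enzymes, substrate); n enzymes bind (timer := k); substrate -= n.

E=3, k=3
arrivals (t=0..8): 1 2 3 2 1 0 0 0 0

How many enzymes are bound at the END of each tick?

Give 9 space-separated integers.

t=0: arr=1 -> substrate=0 bound=1 product=0
t=1: arr=2 -> substrate=0 bound=3 product=0
t=2: arr=3 -> substrate=3 bound=3 product=0
t=3: arr=2 -> substrate=4 bound=3 product=1
t=4: arr=1 -> substrate=3 bound=3 product=3
t=5: arr=0 -> substrate=3 bound=3 product=3
t=6: arr=0 -> substrate=2 bound=3 product=4
t=7: arr=0 -> substrate=0 bound=3 product=6
t=8: arr=0 -> substrate=0 bound=3 product=6

Answer: 1 3 3 3 3 3 3 3 3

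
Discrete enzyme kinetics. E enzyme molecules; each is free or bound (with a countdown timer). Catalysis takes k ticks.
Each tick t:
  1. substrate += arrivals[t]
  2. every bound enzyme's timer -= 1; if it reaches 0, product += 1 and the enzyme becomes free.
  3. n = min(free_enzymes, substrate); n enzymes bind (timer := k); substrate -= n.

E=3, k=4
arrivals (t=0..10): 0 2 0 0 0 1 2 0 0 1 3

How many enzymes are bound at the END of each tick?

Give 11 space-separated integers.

t=0: arr=0 -> substrate=0 bound=0 product=0
t=1: arr=2 -> substrate=0 bound=2 product=0
t=2: arr=0 -> substrate=0 bound=2 product=0
t=3: arr=0 -> substrate=0 bound=2 product=0
t=4: arr=0 -> substrate=0 bound=2 product=0
t=5: arr=1 -> substrate=0 bound=1 product=2
t=6: arr=2 -> substrate=0 bound=3 product=2
t=7: arr=0 -> substrate=0 bound=3 product=2
t=8: arr=0 -> substrate=0 bound=3 product=2
t=9: arr=1 -> substrate=0 bound=3 product=3
t=10: arr=3 -> substrate=1 bound=3 product=5

Answer: 0 2 2 2 2 1 3 3 3 3 3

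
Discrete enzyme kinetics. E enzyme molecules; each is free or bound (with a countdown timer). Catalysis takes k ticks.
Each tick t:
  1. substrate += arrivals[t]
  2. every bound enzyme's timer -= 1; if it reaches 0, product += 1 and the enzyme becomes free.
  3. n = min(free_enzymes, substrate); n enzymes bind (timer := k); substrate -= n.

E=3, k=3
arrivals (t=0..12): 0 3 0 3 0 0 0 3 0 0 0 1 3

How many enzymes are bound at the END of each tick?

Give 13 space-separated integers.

t=0: arr=0 -> substrate=0 bound=0 product=0
t=1: arr=3 -> substrate=0 bound=3 product=0
t=2: arr=0 -> substrate=0 bound=3 product=0
t=3: arr=3 -> substrate=3 bound=3 product=0
t=4: arr=0 -> substrate=0 bound=3 product=3
t=5: arr=0 -> substrate=0 bound=3 product=3
t=6: arr=0 -> substrate=0 bound=3 product=3
t=7: arr=3 -> substrate=0 bound=3 product=6
t=8: arr=0 -> substrate=0 bound=3 product=6
t=9: arr=0 -> substrate=0 bound=3 product=6
t=10: arr=0 -> substrate=0 bound=0 product=9
t=11: arr=1 -> substrate=0 bound=1 product=9
t=12: arr=3 -> substrate=1 bound=3 product=9

Answer: 0 3 3 3 3 3 3 3 3 3 0 1 3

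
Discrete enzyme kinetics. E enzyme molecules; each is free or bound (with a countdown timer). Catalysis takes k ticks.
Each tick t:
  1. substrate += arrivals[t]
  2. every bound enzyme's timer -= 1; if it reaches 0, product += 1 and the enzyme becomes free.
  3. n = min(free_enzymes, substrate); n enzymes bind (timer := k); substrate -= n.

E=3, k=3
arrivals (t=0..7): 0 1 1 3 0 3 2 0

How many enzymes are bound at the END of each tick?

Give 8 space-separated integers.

Answer: 0 1 2 3 3 3 3 3

Derivation:
t=0: arr=0 -> substrate=0 bound=0 product=0
t=1: arr=1 -> substrate=0 bound=1 product=0
t=2: arr=1 -> substrate=0 bound=2 product=0
t=3: arr=3 -> substrate=2 bound=3 product=0
t=4: arr=0 -> substrate=1 bound=3 product=1
t=5: arr=3 -> substrate=3 bound=3 product=2
t=6: arr=2 -> substrate=4 bound=3 product=3
t=7: arr=0 -> substrate=3 bound=3 product=4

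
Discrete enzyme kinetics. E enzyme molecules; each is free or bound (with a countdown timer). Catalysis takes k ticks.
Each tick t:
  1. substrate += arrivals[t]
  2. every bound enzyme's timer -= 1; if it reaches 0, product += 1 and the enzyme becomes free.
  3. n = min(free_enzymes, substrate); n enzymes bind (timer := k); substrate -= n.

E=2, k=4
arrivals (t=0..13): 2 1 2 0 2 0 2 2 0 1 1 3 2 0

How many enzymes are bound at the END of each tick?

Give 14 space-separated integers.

t=0: arr=2 -> substrate=0 bound=2 product=0
t=1: arr=1 -> substrate=1 bound=2 product=0
t=2: arr=2 -> substrate=3 bound=2 product=0
t=3: arr=0 -> substrate=3 bound=2 product=0
t=4: arr=2 -> substrate=3 bound=2 product=2
t=5: arr=0 -> substrate=3 bound=2 product=2
t=6: arr=2 -> substrate=5 bound=2 product=2
t=7: arr=2 -> substrate=7 bound=2 product=2
t=8: arr=0 -> substrate=5 bound=2 product=4
t=9: arr=1 -> substrate=6 bound=2 product=4
t=10: arr=1 -> substrate=7 bound=2 product=4
t=11: arr=3 -> substrate=10 bound=2 product=4
t=12: arr=2 -> substrate=10 bound=2 product=6
t=13: arr=0 -> substrate=10 bound=2 product=6

Answer: 2 2 2 2 2 2 2 2 2 2 2 2 2 2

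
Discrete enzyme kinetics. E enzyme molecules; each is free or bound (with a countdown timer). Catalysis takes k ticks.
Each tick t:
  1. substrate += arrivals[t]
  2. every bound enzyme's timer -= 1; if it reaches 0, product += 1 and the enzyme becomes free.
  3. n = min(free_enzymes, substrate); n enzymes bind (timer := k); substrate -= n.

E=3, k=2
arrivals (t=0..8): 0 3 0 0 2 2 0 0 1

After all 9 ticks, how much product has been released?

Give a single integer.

Answer: 7

Derivation:
t=0: arr=0 -> substrate=0 bound=0 product=0
t=1: arr=3 -> substrate=0 bound=3 product=0
t=2: arr=0 -> substrate=0 bound=3 product=0
t=3: arr=0 -> substrate=0 bound=0 product=3
t=4: arr=2 -> substrate=0 bound=2 product=3
t=5: arr=2 -> substrate=1 bound=3 product=3
t=6: arr=0 -> substrate=0 bound=2 product=5
t=7: arr=0 -> substrate=0 bound=1 product=6
t=8: arr=1 -> substrate=0 bound=1 product=7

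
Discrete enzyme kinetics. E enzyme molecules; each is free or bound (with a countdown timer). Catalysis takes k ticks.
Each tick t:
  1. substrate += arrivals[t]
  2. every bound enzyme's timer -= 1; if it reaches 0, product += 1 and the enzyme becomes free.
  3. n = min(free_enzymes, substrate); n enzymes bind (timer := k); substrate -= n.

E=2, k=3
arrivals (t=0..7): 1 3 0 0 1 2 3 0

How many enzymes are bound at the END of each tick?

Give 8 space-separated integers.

t=0: arr=1 -> substrate=0 bound=1 product=0
t=1: arr=3 -> substrate=2 bound=2 product=0
t=2: arr=0 -> substrate=2 bound=2 product=0
t=3: arr=0 -> substrate=1 bound=2 product=1
t=4: arr=1 -> substrate=1 bound=2 product=2
t=5: arr=2 -> substrate=3 bound=2 product=2
t=6: arr=3 -> substrate=5 bound=2 product=3
t=7: arr=0 -> substrate=4 bound=2 product=4

Answer: 1 2 2 2 2 2 2 2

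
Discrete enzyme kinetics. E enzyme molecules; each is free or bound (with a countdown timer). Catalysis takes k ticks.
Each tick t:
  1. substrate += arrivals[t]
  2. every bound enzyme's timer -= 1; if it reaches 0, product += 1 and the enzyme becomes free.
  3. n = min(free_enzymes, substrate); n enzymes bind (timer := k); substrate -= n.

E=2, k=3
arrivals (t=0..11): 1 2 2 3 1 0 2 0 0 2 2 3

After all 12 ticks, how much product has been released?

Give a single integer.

t=0: arr=1 -> substrate=0 bound=1 product=0
t=1: arr=2 -> substrate=1 bound=2 product=0
t=2: arr=2 -> substrate=3 bound=2 product=0
t=3: arr=3 -> substrate=5 bound=2 product=1
t=4: arr=1 -> substrate=5 bound=2 product=2
t=5: arr=0 -> substrate=5 bound=2 product=2
t=6: arr=2 -> substrate=6 bound=2 product=3
t=7: arr=0 -> substrate=5 bound=2 product=4
t=8: arr=0 -> substrate=5 bound=2 product=4
t=9: arr=2 -> substrate=6 bound=2 product=5
t=10: arr=2 -> substrate=7 bound=2 product=6
t=11: arr=3 -> substrate=10 bound=2 product=6

Answer: 6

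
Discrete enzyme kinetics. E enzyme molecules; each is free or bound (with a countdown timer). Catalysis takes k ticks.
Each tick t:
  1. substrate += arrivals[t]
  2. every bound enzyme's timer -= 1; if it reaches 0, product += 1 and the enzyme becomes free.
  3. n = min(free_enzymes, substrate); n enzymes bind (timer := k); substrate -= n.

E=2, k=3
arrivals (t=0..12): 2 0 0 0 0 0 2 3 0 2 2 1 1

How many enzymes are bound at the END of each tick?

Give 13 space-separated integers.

t=0: arr=2 -> substrate=0 bound=2 product=0
t=1: arr=0 -> substrate=0 bound=2 product=0
t=2: arr=0 -> substrate=0 bound=2 product=0
t=3: arr=0 -> substrate=0 bound=0 product=2
t=4: arr=0 -> substrate=0 bound=0 product=2
t=5: arr=0 -> substrate=0 bound=0 product=2
t=6: arr=2 -> substrate=0 bound=2 product=2
t=7: arr=3 -> substrate=3 bound=2 product=2
t=8: arr=0 -> substrate=3 bound=2 product=2
t=9: arr=2 -> substrate=3 bound=2 product=4
t=10: arr=2 -> substrate=5 bound=2 product=4
t=11: arr=1 -> substrate=6 bound=2 product=4
t=12: arr=1 -> substrate=5 bound=2 product=6

Answer: 2 2 2 0 0 0 2 2 2 2 2 2 2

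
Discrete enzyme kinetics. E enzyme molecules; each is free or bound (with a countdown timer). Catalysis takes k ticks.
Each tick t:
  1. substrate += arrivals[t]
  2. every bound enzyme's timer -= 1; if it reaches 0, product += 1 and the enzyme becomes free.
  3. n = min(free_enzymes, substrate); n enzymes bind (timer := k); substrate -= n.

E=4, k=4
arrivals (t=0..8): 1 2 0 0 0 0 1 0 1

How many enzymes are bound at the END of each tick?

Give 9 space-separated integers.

Answer: 1 3 3 3 2 0 1 1 2

Derivation:
t=0: arr=1 -> substrate=0 bound=1 product=0
t=1: arr=2 -> substrate=0 bound=3 product=0
t=2: arr=0 -> substrate=0 bound=3 product=0
t=3: arr=0 -> substrate=0 bound=3 product=0
t=4: arr=0 -> substrate=0 bound=2 product=1
t=5: arr=0 -> substrate=0 bound=0 product=3
t=6: arr=1 -> substrate=0 bound=1 product=3
t=7: arr=0 -> substrate=0 bound=1 product=3
t=8: arr=1 -> substrate=0 bound=2 product=3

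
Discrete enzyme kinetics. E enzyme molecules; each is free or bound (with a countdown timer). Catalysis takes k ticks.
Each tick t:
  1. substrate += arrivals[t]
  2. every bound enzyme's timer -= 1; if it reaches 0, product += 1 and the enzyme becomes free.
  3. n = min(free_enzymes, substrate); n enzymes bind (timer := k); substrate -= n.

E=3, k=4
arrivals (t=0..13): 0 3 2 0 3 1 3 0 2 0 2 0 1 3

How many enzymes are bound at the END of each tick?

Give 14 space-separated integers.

Answer: 0 3 3 3 3 3 3 3 3 3 3 3 3 3

Derivation:
t=0: arr=0 -> substrate=0 bound=0 product=0
t=1: arr=3 -> substrate=0 bound=3 product=0
t=2: arr=2 -> substrate=2 bound=3 product=0
t=3: arr=0 -> substrate=2 bound=3 product=0
t=4: arr=3 -> substrate=5 bound=3 product=0
t=5: arr=1 -> substrate=3 bound=3 product=3
t=6: arr=3 -> substrate=6 bound=3 product=3
t=7: arr=0 -> substrate=6 bound=3 product=3
t=8: arr=2 -> substrate=8 bound=3 product=3
t=9: arr=0 -> substrate=5 bound=3 product=6
t=10: arr=2 -> substrate=7 bound=3 product=6
t=11: arr=0 -> substrate=7 bound=3 product=6
t=12: arr=1 -> substrate=8 bound=3 product=6
t=13: arr=3 -> substrate=8 bound=3 product=9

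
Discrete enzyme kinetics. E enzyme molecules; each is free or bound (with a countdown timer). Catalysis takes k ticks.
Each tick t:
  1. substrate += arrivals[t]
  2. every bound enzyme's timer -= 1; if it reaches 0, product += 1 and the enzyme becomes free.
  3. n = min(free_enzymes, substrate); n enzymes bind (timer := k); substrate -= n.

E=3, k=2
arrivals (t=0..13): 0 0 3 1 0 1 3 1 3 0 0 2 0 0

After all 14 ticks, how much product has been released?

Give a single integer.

Answer: 14

Derivation:
t=0: arr=0 -> substrate=0 bound=0 product=0
t=1: arr=0 -> substrate=0 bound=0 product=0
t=2: arr=3 -> substrate=0 bound=3 product=0
t=3: arr=1 -> substrate=1 bound=3 product=0
t=4: arr=0 -> substrate=0 bound=1 product=3
t=5: arr=1 -> substrate=0 bound=2 product=3
t=6: arr=3 -> substrate=1 bound=3 product=4
t=7: arr=1 -> substrate=1 bound=3 product=5
t=8: arr=3 -> substrate=2 bound=3 product=7
t=9: arr=0 -> substrate=1 bound=3 product=8
t=10: arr=0 -> substrate=0 bound=2 product=10
t=11: arr=2 -> substrate=0 bound=3 product=11
t=12: arr=0 -> substrate=0 bound=2 product=12
t=13: arr=0 -> substrate=0 bound=0 product=14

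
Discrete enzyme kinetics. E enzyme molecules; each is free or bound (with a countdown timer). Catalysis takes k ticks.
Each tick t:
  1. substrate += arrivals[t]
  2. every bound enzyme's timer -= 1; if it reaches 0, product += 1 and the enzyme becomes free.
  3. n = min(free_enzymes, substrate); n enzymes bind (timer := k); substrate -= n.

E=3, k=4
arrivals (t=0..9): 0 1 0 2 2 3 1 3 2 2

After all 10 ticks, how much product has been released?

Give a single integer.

Answer: 4

Derivation:
t=0: arr=0 -> substrate=0 bound=0 product=0
t=1: arr=1 -> substrate=0 bound=1 product=0
t=2: arr=0 -> substrate=0 bound=1 product=0
t=3: arr=2 -> substrate=0 bound=3 product=0
t=4: arr=2 -> substrate=2 bound=3 product=0
t=5: arr=3 -> substrate=4 bound=3 product=1
t=6: arr=1 -> substrate=5 bound=3 product=1
t=7: arr=3 -> substrate=6 bound=3 product=3
t=8: arr=2 -> substrate=8 bound=3 product=3
t=9: arr=2 -> substrate=9 bound=3 product=4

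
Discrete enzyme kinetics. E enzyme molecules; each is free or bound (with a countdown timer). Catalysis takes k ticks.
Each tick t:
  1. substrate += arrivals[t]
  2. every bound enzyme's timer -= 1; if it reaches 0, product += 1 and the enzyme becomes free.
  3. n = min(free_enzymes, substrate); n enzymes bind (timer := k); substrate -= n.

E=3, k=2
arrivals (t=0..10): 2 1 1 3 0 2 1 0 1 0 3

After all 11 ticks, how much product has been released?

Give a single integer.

Answer: 11

Derivation:
t=0: arr=2 -> substrate=0 bound=2 product=0
t=1: arr=1 -> substrate=0 bound=3 product=0
t=2: arr=1 -> substrate=0 bound=2 product=2
t=3: arr=3 -> substrate=1 bound=3 product=3
t=4: arr=0 -> substrate=0 bound=3 product=4
t=5: arr=2 -> substrate=0 bound=3 product=6
t=6: arr=1 -> substrate=0 bound=3 product=7
t=7: arr=0 -> substrate=0 bound=1 product=9
t=8: arr=1 -> substrate=0 bound=1 product=10
t=9: arr=0 -> substrate=0 bound=1 product=10
t=10: arr=3 -> substrate=0 bound=3 product=11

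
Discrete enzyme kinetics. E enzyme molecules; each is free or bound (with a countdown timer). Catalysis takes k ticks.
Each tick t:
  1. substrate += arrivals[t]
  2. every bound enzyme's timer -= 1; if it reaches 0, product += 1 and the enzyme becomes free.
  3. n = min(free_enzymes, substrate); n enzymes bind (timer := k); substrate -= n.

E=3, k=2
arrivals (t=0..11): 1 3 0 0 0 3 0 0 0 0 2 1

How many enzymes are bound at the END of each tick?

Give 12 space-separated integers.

t=0: arr=1 -> substrate=0 bound=1 product=0
t=1: arr=3 -> substrate=1 bound=3 product=0
t=2: arr=0 -> substrate=0 bound=3 product=1
t=3: arr=0 -> substrate=0 bound=1 product=3
t=4: arr=0 -> substrate=0 bound=0 product=4
t=5: arr=3 -> substrate=0 bound=3 product=4
t=6: arr=0 -> substrate=0 bound=3 product=4
t=7: arr=0 -> substrate=0 bound=0 product=7
t=8: arr=0 -> substrate=0 bound=0 product=7
t=9: arr=0 -> substrate=0 bound=0 product=7
t=10: arr=2 -> substrate=0 bound=2 product=7
t=11: arr=1 -> substrate=0 bound=3 product=7

Answer: 1 3 3 1 0 3 3 0 0 0 2 3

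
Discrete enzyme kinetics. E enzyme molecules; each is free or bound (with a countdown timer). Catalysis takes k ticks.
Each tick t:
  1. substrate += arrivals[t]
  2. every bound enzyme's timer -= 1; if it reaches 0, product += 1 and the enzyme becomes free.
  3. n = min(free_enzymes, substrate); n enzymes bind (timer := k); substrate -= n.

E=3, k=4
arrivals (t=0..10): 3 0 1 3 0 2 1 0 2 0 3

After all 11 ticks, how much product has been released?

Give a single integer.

Answer: 6

Derivation:
t=0: arr=3 -> substrate=0 bound=3 product=0
t=1: arr=0 -> substrate=0 bound=3 product=0
t=2: arr=1 -> substrate=1 bound=3 product=0
t=3: arr=3 -> substrate=4 bound=3 product=0
t=4: arr=0 -> substrate=1 bound=3 product=3
t=5: arr=2 -> substrate=3 bound=3 product=3
t=6: arr=1 -> substrate=4 bound=3 product=3
t=7: arr=0 -> substrate=4 bound=3 product=3
t=8: arr=2 -> substrate=3 bound=3 product=6
t=9: arr=0 -> substrate=3 bound=3 product=6
t=10: arr=3 -> substrate=6 bound=3 product=6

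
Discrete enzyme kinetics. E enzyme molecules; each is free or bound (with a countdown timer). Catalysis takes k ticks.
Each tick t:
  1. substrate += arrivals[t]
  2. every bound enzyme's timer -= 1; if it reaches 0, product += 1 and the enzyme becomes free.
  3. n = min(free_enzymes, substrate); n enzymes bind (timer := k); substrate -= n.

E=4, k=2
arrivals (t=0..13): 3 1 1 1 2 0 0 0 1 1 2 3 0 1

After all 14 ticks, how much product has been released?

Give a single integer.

Answer: 14

Derivation:
t=0: arr=3 -> substrate=0 bound=3 product=0
t=1: arr=1 -> substrate=0 bound=4 product=0
t=2: arr=1 -> substrate=0 bound=2 product=3
t=3: arr=1 -> substrate=0 bound=2 product=4
t=4: arr=2 -> substrate=0 bound=3 product=5
t=5: arr=0 -> substrate=0 bound=2 product=6
t=6: arr=0 -> substrate=0 bound=0 product=8
t=7: arr=0 -> substrate=0 bound=0 product=8
t=8: arr=1 -> substrate=0 bound=1 product=8
t=9: arr=1 -> substrate=0 bound=2 product=8
t=10: arr=2 -> substrate=0 bound=3 product=9
t=11: arr=3 -> substrate=1 bound=4 product=10
t=12: arr=0 -> substrate=0 bound=3 product=12
t=13: arr=1 -> substrate=0 bound=2 product=14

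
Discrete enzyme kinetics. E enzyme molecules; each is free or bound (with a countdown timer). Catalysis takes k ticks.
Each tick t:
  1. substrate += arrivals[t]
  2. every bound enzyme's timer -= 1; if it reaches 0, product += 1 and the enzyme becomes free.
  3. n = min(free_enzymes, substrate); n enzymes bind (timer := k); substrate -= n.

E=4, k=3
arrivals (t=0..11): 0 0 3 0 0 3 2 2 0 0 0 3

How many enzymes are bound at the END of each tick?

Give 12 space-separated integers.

t=0: arr=0 -> substrate=0 bound=0 product=0
t=1: arr=0 -> substrate=0 bound=0 product=0
t=2: arr=3 -> substrate=0 bound=3 product=0
t=3: arr=0 -> substrate=0 bound=3 product=0
t=4: arr=0 -> substrate=0 bound=3 product=0
t=5: arr=3 -> substrate=0 bound=3 product=3
t=6: arr=2 -> substrate=1 bound=4 product=3
t=7: arr=2 -> substrate=3 bound=4 product=3
t=8: arr=0 -> substrate=0 bound=4 product=6
t=9: arr=0 -> substrate=0 bound=3 product=7
t=10: arr=0 -> substrate=0 bound=3 product=7
t=11: arr=3 -> substrate=0 bound=3 product=10

Answer: 0 0 3 3 3 3 4 4 4 3 3 3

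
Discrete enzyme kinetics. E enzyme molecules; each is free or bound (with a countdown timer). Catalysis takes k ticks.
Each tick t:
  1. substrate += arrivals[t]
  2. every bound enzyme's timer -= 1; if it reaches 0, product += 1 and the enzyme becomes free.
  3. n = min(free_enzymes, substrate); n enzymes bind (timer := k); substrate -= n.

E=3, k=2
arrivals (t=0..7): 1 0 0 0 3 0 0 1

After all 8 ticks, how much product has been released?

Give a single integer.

t=0: arr=1 -> substrate=0 bound=1 product=0
t=1: arr=0 -> substrate=0 bound=1 product=0
t=2: arr=0 -> substrate=0 bound=0 product=1
t=3: arr=0 -> substrate=0 bound=0 product=1
t=4: arr=3 -> substrate=0 bound=3 product=1
t=5: arr=0 -> substrate=0 bound=3 product=1
t=6: arr=0 -> substrate=0 bound=0 product=4
t=7: arr=1 -> substrate=0 bound=1 product=4

Answer: 4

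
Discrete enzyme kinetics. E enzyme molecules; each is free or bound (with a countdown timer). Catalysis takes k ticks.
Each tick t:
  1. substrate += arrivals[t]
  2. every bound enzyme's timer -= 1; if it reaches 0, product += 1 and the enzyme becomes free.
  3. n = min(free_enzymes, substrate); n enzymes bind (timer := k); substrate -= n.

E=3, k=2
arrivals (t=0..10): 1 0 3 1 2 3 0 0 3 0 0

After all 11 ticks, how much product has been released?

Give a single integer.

t=0: arr=1 -> substrate=0 bound=1 product=0
t=1: arr=0 -> substrate=0 bound=1 product=0
t=2: arr=3 -> substrate=0 bound=3 product=1
t=3: arr=1 -> substrate=1 bound=3 product=1
t=4: arr=2 -> substrate=0 bound=3 product=4
t=5: arr=3 -> substrate=3 bound=3 product=4
t=6: arr=0 -> substrate=0 bound=3 product=7
t=7: arr=0 -> substrate=0 bound=3 product=7
t=8: arr=3 -> substrate=0 bound=3 product=10
t=9: arr=0 -> substrate=0 bound=3 product=10
t=10: arr=0 -> substrate=0 bound=0 product=13

Answer: 13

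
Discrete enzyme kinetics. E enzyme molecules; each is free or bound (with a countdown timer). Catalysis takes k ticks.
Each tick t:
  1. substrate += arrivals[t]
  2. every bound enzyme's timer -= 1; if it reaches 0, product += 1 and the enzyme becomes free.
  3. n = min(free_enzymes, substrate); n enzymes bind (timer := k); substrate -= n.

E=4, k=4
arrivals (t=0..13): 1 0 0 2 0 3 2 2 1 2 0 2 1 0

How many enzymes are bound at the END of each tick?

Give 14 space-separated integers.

Answer: 1 1 1 3 2 4 4 4 4 4 4 4 4 4

Derivation:
t=0: arr=1 -> substrate=0 bound=1 product=0
t=1: arr=0 -> substrate=0 bound=1 product=0
t=2: arr=0 -> substrate=0 bound=1 product=0
t=3: arr=2 -> substrate=0 bound=3 product=0
t=4: arr=0 -> substrate=0 bound=2 product=1
t=5: arr=3 -> substrate=1 bound=4 product=1
t=6: arr=2 -> substrate=3 bound=4 product=1
t=7: arr=2 -> substrate=3 bound=4 product=3
t=8: arr=1 -> substrate=4 bound=4 product=3
t=9: arr=2 -> substrate=4 bound=4 product=5
t=10: arr=0 -> substrate=4 bound=4 product=5
t=11: arr=2 -> substrate=4 bound=4 product=7
t=12: arr=1 -> substrate=5 bound=4 product=7
t=13: arr=0 -> substrate=3 bound=4 product=9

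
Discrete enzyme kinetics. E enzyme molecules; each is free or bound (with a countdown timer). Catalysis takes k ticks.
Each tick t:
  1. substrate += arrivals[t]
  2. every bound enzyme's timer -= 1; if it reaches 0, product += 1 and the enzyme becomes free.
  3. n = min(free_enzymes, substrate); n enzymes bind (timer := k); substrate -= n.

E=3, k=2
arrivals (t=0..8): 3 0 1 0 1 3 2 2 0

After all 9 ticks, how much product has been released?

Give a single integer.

t=0: arr=3 -> substrate=0 bound=3 product=0
t=1: arr=0 -> substrate=0 bound=3 product=0
t=2: arr=1 -> substrate=0 bound=1 product=3
t=3: arr=0 -> substrate=0 bound=1 product=3
t=4: arr=1 -> substrate=0 bound=1 product=4
t=5: arr=3 -> substrate=1 bound=3 product=4
t=6: arr=2 -> substrate=2 bound=3 product=5
t=7: arr=2 -> substrate=2 bound=3 product=7
t=8: arr=0 -> substrate=1 bound=3 product=8

Answer: 8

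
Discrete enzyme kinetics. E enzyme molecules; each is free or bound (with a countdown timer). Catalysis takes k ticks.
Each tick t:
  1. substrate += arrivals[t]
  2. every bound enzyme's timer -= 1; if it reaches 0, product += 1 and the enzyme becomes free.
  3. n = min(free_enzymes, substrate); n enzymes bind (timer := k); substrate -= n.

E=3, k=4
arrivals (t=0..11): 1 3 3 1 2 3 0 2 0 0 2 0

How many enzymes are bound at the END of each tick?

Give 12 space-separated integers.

Answer: 1 3 3 3 3 3 3 3 3 3 3 3

Derivation:
t=0: arr=1 -> substrate=0 bound=1 product=0
t=1: arr=3 -> substrate=1 bound=3 product=0
t=2: arr=3 -> substrate=4 bound=3 product=0
t=3: arr=1 -> substrate=5 bound=3 product=0
t=4: arr=2 -> substrate=6 bound=3 product=1
t=5: arr=3 -> substrate=7 bound=3 product=3
t=6: arr=0 -> substrate=7 bound=3 product=3
t=7: arr=2 -> substrate=9 bound=3 product=3
t=8: arr=0 -> substrate=8 bound=3 product=4
t=9: arr=0 -> substrate=6 bound=3 product=6
t=10: arr=2 -> substrate=8 bound=3 product=6
t=11: arr=0 -> substrate=8 bound=3 product=6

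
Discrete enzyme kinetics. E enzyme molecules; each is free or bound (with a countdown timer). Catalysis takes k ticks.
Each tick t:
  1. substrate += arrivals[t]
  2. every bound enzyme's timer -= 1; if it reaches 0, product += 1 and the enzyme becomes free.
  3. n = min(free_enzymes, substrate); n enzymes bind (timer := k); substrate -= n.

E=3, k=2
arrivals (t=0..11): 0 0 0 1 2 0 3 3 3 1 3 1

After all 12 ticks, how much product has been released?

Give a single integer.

Answer: 9

Derivation:
t=0: arr=0 -> substrate=0 bound=0 product=0
t=1: arr=0 -> substrate=0 bound=0 product=0
t=2: arr=0 -> substrate=0 bound=0 product=0
t=3: arr=1 -> substrate=0 bound=1 product=0
t=4: arr=2 -> substrate=0 bound=3 product=0
t=5: arr=0 -> substrate=0 bound=2 product=1
t=6: arr=3 -> substrate=0 bound=3 product=3
t=7: arr=3 -> substrate=3 bound=3 product=3
t=8: arr=3 -> substrate=3 bound=3 product=6
t=9: arr=1 -> substrate=4 bound=3 product=6
t=10: arr=3 -> substrate=4 bound=3 product=9
t=11: arr=1 -> substrate=5 bound=3 product=9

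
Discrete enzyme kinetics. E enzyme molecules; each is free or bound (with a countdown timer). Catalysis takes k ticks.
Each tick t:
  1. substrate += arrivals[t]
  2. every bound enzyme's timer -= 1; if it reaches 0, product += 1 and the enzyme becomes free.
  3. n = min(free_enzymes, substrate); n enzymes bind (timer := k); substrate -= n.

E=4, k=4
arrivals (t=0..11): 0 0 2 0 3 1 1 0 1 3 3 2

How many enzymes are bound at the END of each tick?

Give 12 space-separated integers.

Answer: 0 0 2 2 4 4 4 4 4 4 4 4

Derivation:
t=0: arr=0 -> substrate=0 bound=0 product=0
t=1: arr=0 -> substrate=0 bound=0 product=0
t=2: arr=2 -> substrate=0 bound=2 product=0
t=3: arr=0 -> substrate=0 bound=2 product=0
t=4: arr=3 -> substrate=1 bound=4 product=0
t=5: arr=1 -> substrate=2 bound=4 product=0
t=6: arr=1 -> substrate=1 bound=4 product=2
t=7: arr=0 -> substrate=1 bound=4 product=2
t=8: arr=1 -> substrate=0 bound=4 product=4
t=9: arr=3 -> substrate=3 bound=4 product=4
t=10: arr=3 -> substrate=4 bound=4 product=6
t=11: arr=2 -> substrate=6 bound=4 product=6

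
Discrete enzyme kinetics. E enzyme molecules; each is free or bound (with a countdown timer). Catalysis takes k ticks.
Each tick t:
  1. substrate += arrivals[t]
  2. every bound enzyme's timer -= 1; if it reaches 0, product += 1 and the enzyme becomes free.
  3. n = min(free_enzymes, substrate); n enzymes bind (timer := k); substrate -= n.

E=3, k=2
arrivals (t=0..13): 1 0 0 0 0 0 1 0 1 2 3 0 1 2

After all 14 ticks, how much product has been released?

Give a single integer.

Answer: 8

Derivation:
t=0: arr=1 -> substrate=0 bound=1 product=0
t=1: arr=0 -> substrate=0 bound=1 product=0
t=2: arr=0 -> substrate=0 bound=0 product=1
t=3: arr=0 -> substrate=0 bound=0 product=1
t=4: arr=0 -> substrate=0 bound=0 product=1
t=5: arr=0 -> substrate=0 bound=0 product=1
t=6: arr=1 -> substrate=0 bound=1 product=1
t=7: arr=0 -> substrate=0 bound=1 product=1
t=8: arr=1 -> substrate=0 bound=1 product=2
t=9: arr=2 -> substrate=0 bound=3 product=2
t=10: arr=3 -> substrate=2 bound=3 product=3
t=11: arr=0 -> substrate=0 bound=3 product=5
t=12: arr=1 -> substrate=0 bound=3 product=6
t=13: arr=2 -> substrate=0 bound=3 product=8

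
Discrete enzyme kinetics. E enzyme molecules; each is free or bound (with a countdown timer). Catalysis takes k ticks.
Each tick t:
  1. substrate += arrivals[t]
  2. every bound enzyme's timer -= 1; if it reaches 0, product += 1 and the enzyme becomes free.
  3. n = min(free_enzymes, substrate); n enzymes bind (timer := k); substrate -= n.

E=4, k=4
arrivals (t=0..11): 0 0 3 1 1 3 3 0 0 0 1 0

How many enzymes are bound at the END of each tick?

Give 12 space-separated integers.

Answer: 0 0 3 4 4 4 4 4 4 4 4 4

Derivation:
t=0: arr=0 -> substrate=0 bound=0 product=0
t=1: arr=0 -> substrate=0 bound=0 product=0
t=2: arr=3 -> substrate=0 bound=3 product=0
t=3: arr=1 -> substrate=0 bound=4 product=0
t=4: arr=1 -> substrate=1 bound=4 product=0
t=5: arr=3 -> substrate=4 bound=4 product=0
t=6: arr=3 -> substrate=4 bound=4 product=3
t=7: arr=0 -> substrate=3 bound=4 product=4
t=8: arr=0 -> substrate=3 bound=4 product=4
t=9: arr=0 -> substrate=3 bound=4 product=4
t=10: arr=1 -> substrate=1 bound=4 product=7
t=11: arr=0 -> substrate=0 bound=4 product=8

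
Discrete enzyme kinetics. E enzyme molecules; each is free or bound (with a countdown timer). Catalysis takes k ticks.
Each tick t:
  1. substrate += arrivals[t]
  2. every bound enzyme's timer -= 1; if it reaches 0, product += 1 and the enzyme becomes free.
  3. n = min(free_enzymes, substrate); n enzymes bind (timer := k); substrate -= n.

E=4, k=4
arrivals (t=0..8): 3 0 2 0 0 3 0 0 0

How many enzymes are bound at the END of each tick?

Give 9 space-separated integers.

Answer: 3 3 4 4 2 4 4 4 3

Derivation:
t=0: arr=3 -> substrate=0 bound=3 product=0
t=1: arr=0 -> substrate=0 bound=3 product=0
t=2: arr=2 -> substrate=1 bound=4 product=0
t=3: arr=0 -> substrate=1 bound=4 product=0
t=4: arr=0 -> substrate=0 bound=2 product=3
t=5: arr=3 -> substrate=1 bound=4 product=3
t=6: arr=0 -> substrate=0 bound=4 product=4
t=7: arr=0 -> substrate=0 bound=4 product=4
t=8: arr=0 -> substrate=0 bound=3 product=5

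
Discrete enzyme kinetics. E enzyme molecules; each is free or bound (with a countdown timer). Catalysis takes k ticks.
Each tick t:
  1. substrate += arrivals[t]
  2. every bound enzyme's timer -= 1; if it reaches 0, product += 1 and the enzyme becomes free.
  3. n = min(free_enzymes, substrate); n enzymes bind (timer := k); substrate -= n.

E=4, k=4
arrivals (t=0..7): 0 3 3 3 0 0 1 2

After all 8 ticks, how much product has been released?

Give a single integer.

t=0: arr=0 -> substrate=0 bound=0 product=0
t=1: arr=3 -> substrate=0 bound=3 product=0
t=2: arr=3 -> substrate=2 bound=4 product=0
t=3: arr=3 -> substrate=5 bound=4 product=0
t=4: arr=0 -> substrate=5 bound=4 product=0
t=5: arr=0 -> substrate=2 bound=4 product=3
t=6: arr=1 -> substrate=2 bound=4 product=4
t=7: arr=2 -> substrate=4 bound=4 product=4

Answer: 4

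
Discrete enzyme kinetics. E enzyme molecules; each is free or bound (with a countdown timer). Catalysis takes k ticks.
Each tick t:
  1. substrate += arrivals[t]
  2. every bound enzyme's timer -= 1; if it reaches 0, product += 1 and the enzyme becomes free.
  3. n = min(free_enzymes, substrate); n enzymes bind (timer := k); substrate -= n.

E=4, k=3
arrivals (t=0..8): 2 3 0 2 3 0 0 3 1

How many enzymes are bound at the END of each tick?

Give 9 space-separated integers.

t=0: arr=2 -> substrate=0 bound=2 product=0
t=1: arr=3 -> substrate=1 bound=4 product=0
t=2: arr=0 -> substrate=1 bound=4 product=0
t=3: arr=2 -> substrate=1 bound=4 product=2
t=4: arr=3 -> substrate=2 bound=4 product=4
t=5: arr=0 -> substrate=2 bound=4 product=4
t=6: arr=0 -> substrate=0 bound=4 product=6
t=7: arr=3 -> substrate=1 bound=4 product=8
t=8: arr=1 -> substrate=2 bound=4 product=8

Answer: 2 4 4 4 4 4 4 4 4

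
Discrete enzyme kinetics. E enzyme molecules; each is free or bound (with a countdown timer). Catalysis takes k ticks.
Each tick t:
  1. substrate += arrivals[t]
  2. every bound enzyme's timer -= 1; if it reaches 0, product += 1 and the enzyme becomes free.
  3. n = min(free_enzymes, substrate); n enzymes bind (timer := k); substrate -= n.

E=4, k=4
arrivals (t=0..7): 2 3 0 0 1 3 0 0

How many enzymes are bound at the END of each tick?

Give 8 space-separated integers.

t=0: arr=2 -> substrate=0 bound=2 product=0
t=1: arr=3 -> substrate=1 bound=4 product=0
t=2: arr=0 -> substrate=1 bound=4 product=0
t=3: arr=0 -> substrate=1 bound=4 product=0
t=4: arr=1 -> substrate=0 bound=4 product=2
t=5: arr=3 -> substrate=1 bound=4 product=4
t=6: arr=0 -> substrate=1 bound=4 product=4
t=7: arr=0 -> substrate=1 bound=4 product=4

Answer: 2 4 4 4 4 4 4 4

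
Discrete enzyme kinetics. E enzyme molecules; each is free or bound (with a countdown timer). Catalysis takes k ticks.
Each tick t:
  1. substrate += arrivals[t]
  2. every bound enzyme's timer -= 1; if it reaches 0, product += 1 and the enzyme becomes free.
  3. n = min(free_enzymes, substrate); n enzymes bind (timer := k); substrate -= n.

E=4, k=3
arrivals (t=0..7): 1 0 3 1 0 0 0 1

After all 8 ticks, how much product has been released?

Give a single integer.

Answer: 5

Derivation:
t=0: arr=1 -> substrate=0 bound=1 product=0
t=1: arr=0 -> substrate=0 bound=1 product=0
t=2: arr=3 -> substrate=0 bound=4 product=0
t=3: arr=1 -> substrate=0 bound=4 product=1
t=4: arr=0 -> substrate=0 bound=4 product=1
t=5: arr=0 -> substrate=0 bound=1 product=4
t=6: arr=0 -> substrate=0 bound=0 product=5
t=7: arr=1 -> substrate=0 bound=1 product=5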